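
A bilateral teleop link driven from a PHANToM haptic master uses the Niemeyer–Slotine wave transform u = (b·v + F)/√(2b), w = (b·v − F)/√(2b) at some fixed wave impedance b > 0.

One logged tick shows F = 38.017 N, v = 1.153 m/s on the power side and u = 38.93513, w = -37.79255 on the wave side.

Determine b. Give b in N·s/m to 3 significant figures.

b = 0.491 N·s/m

u + w = 1.14258;  u + w = √(2b)·v, so √(2b) = 1.14258/1.153 = 0.99096.
b = (√(2b))²/2 = 0.98201/2 = 0.49100.
(Check via u − w = 2F/√(2b): u − w = 76.72768, 2F/√(2b) = 76.72741.)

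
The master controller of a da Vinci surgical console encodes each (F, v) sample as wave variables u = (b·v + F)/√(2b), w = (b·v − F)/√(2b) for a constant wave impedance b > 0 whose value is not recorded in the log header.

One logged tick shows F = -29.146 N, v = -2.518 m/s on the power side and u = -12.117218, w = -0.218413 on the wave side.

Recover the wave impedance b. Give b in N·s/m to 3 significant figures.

u + w = -12.335631;  u + w = √(2b)·v, so √(2b) = -12.335631/(-2.518) = 4.898980.
b = (√(2b))²/2 = 24.000003/2 = 12.000001.
(Check via u − w = 2F/√(2b): u − w = -11.898805, 2F/√(2b) = -11.898804.)

b = 12 N·s/m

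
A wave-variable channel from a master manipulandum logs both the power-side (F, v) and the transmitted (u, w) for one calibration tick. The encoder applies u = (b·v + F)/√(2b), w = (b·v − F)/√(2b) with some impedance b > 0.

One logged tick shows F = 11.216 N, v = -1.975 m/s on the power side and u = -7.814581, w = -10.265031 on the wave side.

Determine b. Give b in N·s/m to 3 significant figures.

u + w = -18.079612;  u + w = √(2b)·v, so √(2b) = -18.079612/(-1.975) = 9.154234.
b = (√(2b))²/2 = 83.799999/2 = 41.899999.
(Check via u − w = 2F/√(2b): u − w = 2.450450, 2F/√(2b) = 2.450451.)

b = 41.9 N·s/m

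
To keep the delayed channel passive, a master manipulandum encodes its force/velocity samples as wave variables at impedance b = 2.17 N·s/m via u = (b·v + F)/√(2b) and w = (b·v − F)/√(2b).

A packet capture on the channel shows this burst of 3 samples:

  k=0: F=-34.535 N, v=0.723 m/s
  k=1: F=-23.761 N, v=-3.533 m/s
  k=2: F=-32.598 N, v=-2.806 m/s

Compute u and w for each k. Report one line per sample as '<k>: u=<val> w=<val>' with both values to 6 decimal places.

0: u=-15.824230 w=17.330431
1: u=-15.085736 w=7.725554
2: u=-18.570364 w=12.724718

k=0: b·v=2.17×0.723=1.568910; √(2b)=2.083267; u=(1.568910+(-34.535))/2.083267=-15.824230, w=(1.568910−(-34.535))/2.083267=17.330431
k=1: b·v=2.17×(-3.533)=-7.666610; √(2b)=2.083267; u=(-7.666610+(-23.761))/2.083267=-15.085736, w=(-7.666610−(-23.761))/2.083267=7.725554
k=2: b·v=2.17×(-2.806)=-6.089020; √(2b)=2.083267; u=(-6.089020+(-32.598))/2.083267=-18.570364, w=(-6.089020−(-32.598))/2.083267=12.724718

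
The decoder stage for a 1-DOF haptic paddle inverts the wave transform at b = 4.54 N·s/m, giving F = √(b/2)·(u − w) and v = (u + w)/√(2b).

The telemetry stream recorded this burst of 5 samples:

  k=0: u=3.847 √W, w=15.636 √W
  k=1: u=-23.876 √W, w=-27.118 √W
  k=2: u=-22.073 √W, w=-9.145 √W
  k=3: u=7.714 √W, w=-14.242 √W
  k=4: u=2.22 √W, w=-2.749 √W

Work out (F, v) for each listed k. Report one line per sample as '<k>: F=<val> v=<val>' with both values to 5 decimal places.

k=0: u−w=-11.78900, u+w=19.48300; √(b/2)=1.50665, √(2b)=3.01330; F=1.50665×(-11.789)=-17.76192, v=19.48300/3.01330=6.46566
k=1: u−w=3.24200, u+w=-50.99400; √(b/2)=1.50665, √(2b)=3.01330; F=1.50665×3.242=4.88457, v=-50.99400/3.01330=-16.92295
k=2: u−w=-12.92800, u+w=-31.21800; √(b/2)=1.50665, √(2b)=3.01330; F=1.50665×(-12.928)=-19.47800, v=-31.21800/3.01330=-10.36006
k=3: u−w=21.95600, u+w=-6.52800; √(b/2)=1.50665, √(2b)=3.01330; F=1.50665×21.956=33.08005, v=-6.52800/3.01330=-2.16639
k=4: u−w=4.96900, u+w=-0.52900; √(b/2)=1.50665, √(2b)=3.01330; F=1.50665×4.969=7.48655, v=-0.52900/3.01330=-0.17555

0: F=-17.76192 v=6.46566
1: F=4.88457 v=-16.92295
2: F=-19.47800 v=-10.36006
3: F=33.08005 v=-2.16639
4: F=7.48655 v=-0.17555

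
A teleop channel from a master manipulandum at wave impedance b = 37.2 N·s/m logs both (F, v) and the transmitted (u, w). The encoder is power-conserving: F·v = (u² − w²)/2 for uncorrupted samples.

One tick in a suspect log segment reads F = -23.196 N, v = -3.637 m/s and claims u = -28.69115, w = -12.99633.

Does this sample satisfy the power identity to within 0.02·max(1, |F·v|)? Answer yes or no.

no

F·v = (-23.196)×(-3.637) = 84.36385 W.
(u² − w²)/2 = (823.18209 − 168.90459)/2 = 327.13875 W.
|Δ| = 242.77490;  2% of max(1, |F·v|) = 1.68728.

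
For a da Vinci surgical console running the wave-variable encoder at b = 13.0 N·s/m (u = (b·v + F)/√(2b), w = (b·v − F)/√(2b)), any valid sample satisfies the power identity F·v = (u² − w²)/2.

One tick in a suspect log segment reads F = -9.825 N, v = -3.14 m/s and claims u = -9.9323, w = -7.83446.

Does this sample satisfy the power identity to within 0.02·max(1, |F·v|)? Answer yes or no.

no

F·v = (-9.825)×(-3.14) = 30.8505 W.
(u² − w²)/2 = (98.6506 − 61.3788)/2 = 18.6359 W.
|Δ| = 12.2146;  2% of max(1, |F·v|) = 0.6170.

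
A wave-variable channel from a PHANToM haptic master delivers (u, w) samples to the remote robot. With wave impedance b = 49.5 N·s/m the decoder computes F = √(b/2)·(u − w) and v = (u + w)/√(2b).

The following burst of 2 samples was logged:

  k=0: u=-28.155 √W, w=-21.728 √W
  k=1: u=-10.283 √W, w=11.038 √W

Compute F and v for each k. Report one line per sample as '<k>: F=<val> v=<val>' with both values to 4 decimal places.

k=0: u−w=-6.4270, u+w=-49.8830; √(b/2)=4.9749, √(2b)=9.9499; F=4.9749×(-6.427)=-31.9739, v=-49.8830/9.9499=-5.0134
k=1: u−w=-21.3210, u+w=0.7550; √(b/2)=4.9749, √(2b)=9.9499; F=4.9749×(-21.321)=-106.0706, v=0.7550/9.9499=0.0759

0: F=-31.9739 v=-5.0134
1: F=-106.0706 v=0.0759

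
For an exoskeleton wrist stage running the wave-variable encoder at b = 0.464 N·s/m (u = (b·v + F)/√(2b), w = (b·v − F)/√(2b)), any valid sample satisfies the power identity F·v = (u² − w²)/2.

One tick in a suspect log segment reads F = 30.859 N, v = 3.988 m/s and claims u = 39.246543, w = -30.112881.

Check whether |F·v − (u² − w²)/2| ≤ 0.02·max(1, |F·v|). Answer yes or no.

F·v = 30.859×3.988 = 123.065692 W.
(u² − w²)/2 = (1540.291137 − 906.785602)/2 = 316.752768 W.
|Δ| = 193.687076;  2% of max(1, |F·v|) = 2.461314.

no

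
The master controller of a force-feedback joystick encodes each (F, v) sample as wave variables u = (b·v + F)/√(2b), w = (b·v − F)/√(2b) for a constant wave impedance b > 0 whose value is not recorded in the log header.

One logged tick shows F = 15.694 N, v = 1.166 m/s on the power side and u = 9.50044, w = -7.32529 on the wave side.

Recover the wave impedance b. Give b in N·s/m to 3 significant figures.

b = 1.74 N·s/m

u + w = 2.17515;  u + w = √(2b)·v, so √(2b) = 2.17515/1.166 = 1.86548.
b = (√(2b))²/2 = 3.48002/2 = 1.74001.
(Check via u − w = 2F/√(2b): u − w = 16.82573, 2F/√(2b) = 16.82569.)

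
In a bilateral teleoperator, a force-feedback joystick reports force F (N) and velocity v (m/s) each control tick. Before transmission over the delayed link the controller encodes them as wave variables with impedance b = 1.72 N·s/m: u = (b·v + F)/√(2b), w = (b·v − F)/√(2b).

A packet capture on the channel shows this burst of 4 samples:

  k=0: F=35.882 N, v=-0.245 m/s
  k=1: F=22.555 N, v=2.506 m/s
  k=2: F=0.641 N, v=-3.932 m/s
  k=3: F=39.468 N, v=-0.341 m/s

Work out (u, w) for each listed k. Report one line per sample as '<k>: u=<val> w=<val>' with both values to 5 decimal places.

0: u=19.11907 w=-19.57348
1: u=14.48481 w=-9.83687
2: u=-3.30078 w=-3.99199
3: u=20.96349 w=-21.59595

k=0: b·v=1.72×(-0.245)=-0.42140; √(2b)=1.85472; u=(-0.42140+35.882)/1.85472=19.11907, w=(-0.42140−35.882)/1.85472=-19.57348
k=1: b·v=1.72×2.506=4.31032; √(2b)=1.85472; u=(4.31032+22.555)/1.85472=14.48481, w=(4.31032−22.555)/1.85472=-9.83687
k=2: b·v=1.72×(-3.932)=-6.76304; √(2b)=1.85472; u=(-6.76304+0.641)/1.85472=-3.30078, w=(-6.76304−0.641)/1.85472=-3.99199
k=3: b·v=1.72×(-0.341)=-0.58652; √(2b)=1.85472; u=(-0.58652+39.468)/1.85472=20.96349, w=(-0.58652−39.468)/1.85472=-21.59595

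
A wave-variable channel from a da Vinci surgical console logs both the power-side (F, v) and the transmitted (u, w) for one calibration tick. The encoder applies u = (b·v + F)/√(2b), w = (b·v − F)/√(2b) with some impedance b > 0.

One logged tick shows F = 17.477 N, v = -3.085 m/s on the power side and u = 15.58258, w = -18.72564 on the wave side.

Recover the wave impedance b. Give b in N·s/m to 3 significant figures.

b = 0.519 N·s/m

u + w = -3.14306;  u + w = √(2b)·v, so √(2b) = -3.14306/(-3.085) = 1.01882.
b = (√(2b))²/2 = 1.03799/2 = 0.51900.
(Check via u − w = 2F/√(2b): u − w = 34.30822, 2F/√(2b) = 34.30831.)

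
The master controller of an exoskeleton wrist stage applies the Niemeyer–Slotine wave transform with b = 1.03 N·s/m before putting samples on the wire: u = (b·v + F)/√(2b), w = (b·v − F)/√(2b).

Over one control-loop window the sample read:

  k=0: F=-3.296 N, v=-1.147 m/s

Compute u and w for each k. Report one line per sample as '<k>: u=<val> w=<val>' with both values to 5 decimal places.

0: u=-3.11956 w=1.47330

k=0: b·v=1.03×(-1.147)=-1.18141; √(2b)=1.43527; u=(-1.18141+(-3.296))/1.43527=-3.11956, w=(-1.18141−(-3.296))/1.43527=1.47330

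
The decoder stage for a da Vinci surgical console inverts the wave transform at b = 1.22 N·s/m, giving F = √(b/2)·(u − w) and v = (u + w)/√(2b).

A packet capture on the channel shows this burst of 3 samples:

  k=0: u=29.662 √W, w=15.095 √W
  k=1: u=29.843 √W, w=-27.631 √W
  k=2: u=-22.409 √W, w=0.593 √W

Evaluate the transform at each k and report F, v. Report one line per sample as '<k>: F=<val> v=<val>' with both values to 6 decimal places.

0: F=11.377191 v=28.652733
1: F=44.888629 v=1.416088
2: F=-17.965136 v=-13.966263

k=0: u−w=14.567000, u+w=44.757000; √(b/2)=0.781025, √(2b)=1.562050; F=0.781025×14.567=11.377191, v=44.757000/1.562050=28.652733
k=1: u−w=57.474000, u+w=2.212000; √(b/2)=0.781025, √(2b)=1.562050; F=0.781025×57.474=44.888629, v=2.212000/1.562050=1.416088
k=2: u−w=-23.002000, u+w=-21.816000; √(b/2)=0.781025, √(2b)=1.562050; F=0.781025×(-23.002)=-17.965136, v=-21.816000/1.562050=-13.966263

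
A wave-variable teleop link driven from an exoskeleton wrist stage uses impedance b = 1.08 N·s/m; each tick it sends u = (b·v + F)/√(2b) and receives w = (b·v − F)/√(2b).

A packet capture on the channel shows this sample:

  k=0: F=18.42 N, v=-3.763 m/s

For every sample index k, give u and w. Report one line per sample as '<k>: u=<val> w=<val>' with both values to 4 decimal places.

0: u=9.7680 w=-15.2985

k=0: b·v=1.08×(-3.763)=-4.0640; √(2b)=1.4697; u=(-4.0640+18.42)/1.4697=9.7680, w=(-4.0640−18.42)/1.4697=-15.2985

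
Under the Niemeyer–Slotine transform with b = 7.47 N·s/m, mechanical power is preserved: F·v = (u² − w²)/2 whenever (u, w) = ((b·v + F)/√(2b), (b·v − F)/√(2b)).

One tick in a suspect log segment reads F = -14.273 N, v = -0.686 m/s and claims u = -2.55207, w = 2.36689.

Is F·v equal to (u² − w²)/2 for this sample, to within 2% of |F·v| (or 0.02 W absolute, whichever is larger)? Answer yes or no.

F·v = (-14.273)×(-0.686) = 9.7913 W.
(u² − w²)/2 = (6.5131 − 5.6022)/2 = 0.4554 W.
|Δ| = 9.3358;  2% of max(1, |F·v|) = 0.1958.

no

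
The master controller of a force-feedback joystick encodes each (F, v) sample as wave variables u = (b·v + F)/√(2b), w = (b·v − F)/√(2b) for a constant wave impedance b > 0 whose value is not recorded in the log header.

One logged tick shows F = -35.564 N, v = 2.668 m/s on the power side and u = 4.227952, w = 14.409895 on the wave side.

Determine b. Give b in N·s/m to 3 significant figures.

u + w = 18.637847;  u + w = √(2b)·v, so √(2b) = 18.637847/2.668 = 6.985700.
b = (√(2b))²/2 = 48.800001/2 = 24.400001.
(Check via u − w = 2F/√(2b): u − w = -10.181943, 2F/√(2b) = -10.181943.)

b = 24.4 N·s/m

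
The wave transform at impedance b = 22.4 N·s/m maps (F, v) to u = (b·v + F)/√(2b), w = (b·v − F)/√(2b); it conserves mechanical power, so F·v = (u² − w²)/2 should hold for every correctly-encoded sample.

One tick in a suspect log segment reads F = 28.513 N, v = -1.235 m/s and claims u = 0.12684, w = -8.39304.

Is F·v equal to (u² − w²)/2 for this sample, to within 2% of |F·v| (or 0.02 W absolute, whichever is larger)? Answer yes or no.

F·v = 28.513×(-1.235) = -35.2136 W.
(u² − w²)/2 = (0.0161 − 70.4431)/2 = -35.2135 W.
|Δ| = 0.0000;  2% of max(1, |F·v|) = 0.7043.

yes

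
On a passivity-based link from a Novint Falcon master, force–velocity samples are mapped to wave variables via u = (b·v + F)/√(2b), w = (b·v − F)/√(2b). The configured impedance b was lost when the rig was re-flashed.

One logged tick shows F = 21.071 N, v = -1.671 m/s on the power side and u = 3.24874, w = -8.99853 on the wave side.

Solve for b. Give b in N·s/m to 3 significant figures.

b = 5.92 N·s/m

u + w = -5.74979;  u + w = √(2b)·v, so √(2b) = -5.74979/(-1.671) = 3.44093.
b = (√(2b))²/2 = 11.83998/2 = 5.91999.
(Check via u − w = 2F/√(2b): u − w = 12.24727, 2F/√(2b) = 12.24728.)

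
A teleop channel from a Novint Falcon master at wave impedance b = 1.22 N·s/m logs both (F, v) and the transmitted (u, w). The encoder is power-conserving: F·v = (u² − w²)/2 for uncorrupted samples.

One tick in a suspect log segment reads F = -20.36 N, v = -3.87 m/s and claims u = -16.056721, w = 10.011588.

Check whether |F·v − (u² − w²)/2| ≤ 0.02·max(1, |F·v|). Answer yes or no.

yes

F·v = (-20.36)×(-3.87) = 78.793200 W.
(u² − w²)/2 = (257.818289 − 100.231894)/2 = 78.793197 W.
|Δ| = 0.000003;  2% of max(1, |F·v|) = 1.575864.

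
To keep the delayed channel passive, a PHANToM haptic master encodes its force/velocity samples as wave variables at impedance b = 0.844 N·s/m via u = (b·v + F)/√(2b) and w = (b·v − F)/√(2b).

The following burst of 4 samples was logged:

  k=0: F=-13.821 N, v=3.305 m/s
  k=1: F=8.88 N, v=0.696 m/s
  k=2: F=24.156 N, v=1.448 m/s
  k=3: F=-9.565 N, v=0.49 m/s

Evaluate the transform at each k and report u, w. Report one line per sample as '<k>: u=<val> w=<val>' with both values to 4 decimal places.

0: u=-8.4909 w=12.7848
1: u=7.2869 w=-6.3827
2: u=19.5332 w=-17.6519
3: u=-7.0437 w=7.6804

k=0: b·v=0.844×3.305=2.7894; √(2b)=1.2992; u=(2.7894+(-13.821))/1.2992=-8.4909, w=(2.7894−(-13.821))/1.2992=12.7848
k=1: b·v=0.844×0.696=0.5874; √(2b)=1.2992; u=(0.5874+8.88)/1.2992=7.2869, w=(0.5874−8.88)/1.2992=-6.3827
k=2: b·v=0.844×1.448=1.2221; √(2b)=1.2992; u=(1.2221+24.156)/1.2992=19.5332, w=(1.2221−24.156)/1.2992=-17.6519
k=3: b·v=0.844×0.49=0.4136; √(2b)=1.2992; u=(0.4136+(-9.565))/1.2992=-7.0437, w=(0.4136−(-9.565))/1.2992=7.6804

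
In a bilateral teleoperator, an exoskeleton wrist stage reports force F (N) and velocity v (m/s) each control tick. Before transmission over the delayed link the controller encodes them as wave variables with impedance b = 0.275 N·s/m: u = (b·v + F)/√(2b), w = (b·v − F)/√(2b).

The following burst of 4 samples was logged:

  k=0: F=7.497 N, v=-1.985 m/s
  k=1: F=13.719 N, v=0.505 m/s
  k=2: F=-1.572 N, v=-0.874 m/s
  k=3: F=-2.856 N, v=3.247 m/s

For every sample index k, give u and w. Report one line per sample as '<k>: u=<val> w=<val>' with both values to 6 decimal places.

k=0: b·v=0.275×(-1.985)=-0.545875; √(2b)=0.741620; u=(-0.545875+7.497)/0.741620=9.372895, w=(-0.545875−7.497)/0.741620=-10.845010
k=1: b·v=0.275×0.505=0.138875; √(2b)=0.741620; u=(0.138875+13.719)/0.741620=18.685955, w=(0.138875−13.719)/0.741620=-18.311437
k=2: b·v=0.275×(-0.874)=-0.240350; √(2b)=0.741620; u=(-0.240350+(-1.572))/0.741620=-2.443772, w=(-0.240350−(-1.572))/0.741620=1.795596
k=3: b·v=0.275×3.247=0.892925; √(2b)=0.741620; u=(0.892925+(-2.856))/0.741620=-2.647010, w=(0.892925−(-2.856))/0.741620=5.055049

0: u=9.372895 w=-10.845010
1: u=18.685955 w=-18.311437
2: u=-2.443772 w=1.795596
3: u=-2.647010 w=5.055049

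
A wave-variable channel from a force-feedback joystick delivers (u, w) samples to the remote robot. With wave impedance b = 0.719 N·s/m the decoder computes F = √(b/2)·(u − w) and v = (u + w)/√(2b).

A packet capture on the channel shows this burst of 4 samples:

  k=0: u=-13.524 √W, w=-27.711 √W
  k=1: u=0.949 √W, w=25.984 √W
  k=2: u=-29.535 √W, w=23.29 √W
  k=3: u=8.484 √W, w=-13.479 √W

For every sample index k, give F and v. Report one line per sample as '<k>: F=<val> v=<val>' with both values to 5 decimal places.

k=0: u−w=14.18700, u+w=-41.23500; √(b/2)=0.59958, √(2b)=1.19917; F=0.59958×14.187=8.50629, v=-41.23500/1.19917=-34.38639
k=1: u−w=-25.03500, u+w=26.93300; √(b/2)=0.59958, √(2b)=1.19917; F=0.59958×(-25.035)=-15.01057, v=26.93300/1.19917=22.45977
k=2: u−w=-52.82500, u+w=-6.24500; √(b/2)=0.59958, √(2b)=1.19917; F=0.59958×(-52.825)=-31.67298, v=-6.24500/1.19917=-5.20778
k=3: u−w=21.96300, u+w=-4.99500; √(b/2)=0.59958, √(2b)=1.19917; F=0.59958×21.963=13.16865, v=-4.99500/1.19917=-4.16539

0: F=8.50629 v=-34.38639
1: F=-15.01057 v=22.45977
2: F=-31.67298 v=-5.20778
3: F=13.16865 v=-4.16539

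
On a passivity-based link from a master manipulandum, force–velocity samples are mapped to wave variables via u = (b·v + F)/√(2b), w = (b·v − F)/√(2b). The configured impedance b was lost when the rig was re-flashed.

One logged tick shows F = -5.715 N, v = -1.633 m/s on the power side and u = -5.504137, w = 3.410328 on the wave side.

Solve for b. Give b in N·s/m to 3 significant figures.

b = 0.822 N·s/m

u + w = -2.093809;  u + w = √(2b)·v, so √(2b) = -2.093809/(-1.633) = 1.282186.
b = (√(2b))²/2 = 1.644000/2 = 0.822000.
(Check via u − w = 2F/√(2b): u − w = -8.914465, 2F/√(2b) = -8.914466.)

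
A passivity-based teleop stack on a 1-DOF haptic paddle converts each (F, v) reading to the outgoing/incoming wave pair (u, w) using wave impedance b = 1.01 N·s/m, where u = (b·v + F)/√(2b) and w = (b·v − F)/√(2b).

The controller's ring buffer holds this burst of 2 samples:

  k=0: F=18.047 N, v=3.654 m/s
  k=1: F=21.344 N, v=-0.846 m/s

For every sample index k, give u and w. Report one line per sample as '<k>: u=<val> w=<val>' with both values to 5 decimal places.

k=0: b·v=1.01×3.654=3.69054; √(2b)=1.42127; u=(3.69054+18.047)/1.42127=15.29448, w=(3.69054−18.047)/1.42127=-10.10117
k=1: b·v=1.01×(-0.846)=-0.85446; √(2b)=1.42127; u=(-0.85446+21.344)/1.42127=14.41639, w=(-0.85446−21.344)/1.42127=-15.61878

0: u=15.29448 w=-10.10117
1: u=14.41639 w=-15.61878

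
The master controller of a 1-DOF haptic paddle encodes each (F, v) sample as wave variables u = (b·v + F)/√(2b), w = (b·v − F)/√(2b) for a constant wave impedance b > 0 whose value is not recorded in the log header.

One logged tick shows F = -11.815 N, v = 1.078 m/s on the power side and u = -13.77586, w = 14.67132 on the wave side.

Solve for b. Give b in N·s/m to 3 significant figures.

u + w = 0.8955;  u + w = √(2b)·v, so √(2b) = 0.8955/1.078 = 0.8307.
b = (√(2b))²/2 = 0.6900/2 = 0.3450.
(Check via u − w = 2F/√(2b): u − w = -28.4472, 2F/√(2b) = -28.4470.)

b = 0.345 N·s/m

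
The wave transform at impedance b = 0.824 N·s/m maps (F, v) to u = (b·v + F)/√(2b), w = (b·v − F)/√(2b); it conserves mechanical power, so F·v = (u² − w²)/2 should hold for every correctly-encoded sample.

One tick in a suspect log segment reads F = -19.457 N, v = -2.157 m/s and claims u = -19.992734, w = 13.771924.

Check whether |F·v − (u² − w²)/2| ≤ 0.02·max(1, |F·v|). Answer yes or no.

no

F·v = (-19.457)×(-2.157) = 41.968749 W.
(u² − w²)/2 = (399.709413 − 189.665891)/2 = 105.021761 W.
|Δ| = 63.053012;  2% of max(1, |F·v|) = 0.839375.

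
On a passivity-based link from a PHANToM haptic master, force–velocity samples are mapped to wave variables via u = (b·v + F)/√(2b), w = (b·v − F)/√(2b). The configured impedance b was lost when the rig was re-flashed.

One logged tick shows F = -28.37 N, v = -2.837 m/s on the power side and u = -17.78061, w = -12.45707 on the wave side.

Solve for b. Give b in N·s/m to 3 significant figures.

b = 56.8 N·s/m

u + w = -30.2377;  u + w = √(2b)·v, so √(2b) = -30.2377/(-2.837) = 10.6583.
b = (√(2b))²/2 = 113.6000/2 = 56.8000.
(Check via u − w = 2F/√(2b): u − w = -5.3235, 2F/√(2b) = -5.3235.)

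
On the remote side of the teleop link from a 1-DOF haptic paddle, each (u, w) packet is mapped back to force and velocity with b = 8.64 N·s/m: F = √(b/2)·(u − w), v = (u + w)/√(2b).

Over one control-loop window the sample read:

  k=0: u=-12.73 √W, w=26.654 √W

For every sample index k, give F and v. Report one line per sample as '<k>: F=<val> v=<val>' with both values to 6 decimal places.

k=0: u−w=-39.384000, u+w=13.924000; √(b/2)=2.078461, √(2b)=4.156922; F=2.078461×(-39.384)=-81.858107, v=13.924000/4.156922=3.349594

0: F=-81.858107 v=3.349594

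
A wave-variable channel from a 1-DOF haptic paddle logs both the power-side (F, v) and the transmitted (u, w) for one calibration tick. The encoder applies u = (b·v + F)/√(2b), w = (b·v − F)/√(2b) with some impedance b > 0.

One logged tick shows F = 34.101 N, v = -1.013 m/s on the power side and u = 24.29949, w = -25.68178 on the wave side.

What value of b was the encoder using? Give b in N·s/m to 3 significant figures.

b = 0.931 N·s/m

u + w = -1.38229;  u + w = √(2b)·v, so √(2b) = -1.38229/(-1.013) = 1.36455.
b = (√(2b))²/2 = 1.86200/2 = 0.93100.
(Check via u − w = 2F/√(2b): u − w = 49.98127, 2F/√(2b) = 49.98128.)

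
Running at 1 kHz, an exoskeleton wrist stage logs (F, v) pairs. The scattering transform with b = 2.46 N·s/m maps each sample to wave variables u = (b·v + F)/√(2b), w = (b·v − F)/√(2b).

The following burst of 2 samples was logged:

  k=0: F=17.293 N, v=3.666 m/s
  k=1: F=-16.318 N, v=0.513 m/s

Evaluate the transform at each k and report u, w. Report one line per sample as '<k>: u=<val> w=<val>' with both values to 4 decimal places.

0: u=11.8621 w=-3.7305
1: u=-6.7878 w=7.9257

k=0: b·v=2.46×3.666=9.0184; √(2b)=2.2181; u=(9.0184+17.293)/2.2181=11.8621, w=(9.0184−17.293)/2.2181=-3.7305
k=1: b·v=2.46×0.513=1.2620; √(2b)=2.2181; u=(1.2620+(-16.318))/2.2181=-6.7878, w=(1.2620−(-16.318))/2.2181=7.9257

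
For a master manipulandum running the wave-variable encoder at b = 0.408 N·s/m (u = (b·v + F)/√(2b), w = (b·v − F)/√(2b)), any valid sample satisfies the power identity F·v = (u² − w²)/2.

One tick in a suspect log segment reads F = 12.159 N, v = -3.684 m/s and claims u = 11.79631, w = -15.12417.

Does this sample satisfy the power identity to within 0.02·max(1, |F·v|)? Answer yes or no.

F·v = 12.159×(-3.684) = -44.79376 W.
(u² − w²)/2 = (139.15293 − 228.74052)/2 = -44.79379 W.
|Δ| = 0.00004;  2% of max(1, |F·v|) = 0.89588.

yes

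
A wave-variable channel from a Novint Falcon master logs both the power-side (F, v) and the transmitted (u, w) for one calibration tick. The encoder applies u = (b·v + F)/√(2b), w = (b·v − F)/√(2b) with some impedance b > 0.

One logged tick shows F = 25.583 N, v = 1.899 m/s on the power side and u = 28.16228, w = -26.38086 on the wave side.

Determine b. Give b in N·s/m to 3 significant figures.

b = 0.44 N·s/m

u + w = 1.7814;  u + w = √(2b)·v, so √(2b) = 1.7814/1.899 = 0.9381.
b = (√(2b))²/2 = 0.8800/2 = 0.4400.
(Check via u − w = 2F/√(2b): u − w = 54.5431, 2F/√(2b) = 54.5431.)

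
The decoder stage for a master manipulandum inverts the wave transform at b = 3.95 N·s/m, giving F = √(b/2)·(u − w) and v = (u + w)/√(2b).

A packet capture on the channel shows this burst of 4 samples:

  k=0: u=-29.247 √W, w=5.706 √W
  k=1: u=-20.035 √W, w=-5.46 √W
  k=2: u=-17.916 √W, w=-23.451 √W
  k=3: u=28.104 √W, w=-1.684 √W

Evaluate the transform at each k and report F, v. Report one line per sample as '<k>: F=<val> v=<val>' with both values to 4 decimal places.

0: F=-49.1211 v=-8.3755
1: F=-20.4829 v=-9.0707
2: F=7.7786 v=-14.7177
3: F=41.8625 v=9.3998

k=0: u−w=-34.9530, u+w=-23.5410; √(b/2)=1.4053, √(2b)=2.8107; F=1.4053×(-34.953)=-49.1211, v=-23.5410/2.8107=-8.3755
k=1: u−w=-14.5750, u+w=-25.4950; √(b/2)=1.4053, √(2b)=2.8107; F=1.4053×(-14.575)=-20.4829, v=-25.4950/2.8107=-9.0707
k=2: u−w=5.5350, u+w=-41.3670; √(b/2)=1.4053, √(2b)=2.8107; F=1.4053×5.535=7.7786, v=-41.3670/2.8107=-14.7177
k=3: u−w=29.7880, u+w=26.4200; √(b/2)=1.4053, √(2b)=2.8107; F=1.4053×29.788=41.8625, v=26.4200/2.8107=9.3998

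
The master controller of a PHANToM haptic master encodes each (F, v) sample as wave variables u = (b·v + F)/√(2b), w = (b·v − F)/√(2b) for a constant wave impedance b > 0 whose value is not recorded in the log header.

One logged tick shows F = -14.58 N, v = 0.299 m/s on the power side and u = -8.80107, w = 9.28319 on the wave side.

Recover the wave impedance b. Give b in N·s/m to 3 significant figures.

u + w = 0.48212;  u + w = √(2b)·v, so √(2b) = 0.48212/0.299 = 1.61244.
b = (√(2b))²/2 = 2.59997/2 = 1.29998.
(Check via u − w = 2F/√(2b): u − w = -18.08426, 2F/√(2b) = -18.08438.)

b = 1.3 N·s/m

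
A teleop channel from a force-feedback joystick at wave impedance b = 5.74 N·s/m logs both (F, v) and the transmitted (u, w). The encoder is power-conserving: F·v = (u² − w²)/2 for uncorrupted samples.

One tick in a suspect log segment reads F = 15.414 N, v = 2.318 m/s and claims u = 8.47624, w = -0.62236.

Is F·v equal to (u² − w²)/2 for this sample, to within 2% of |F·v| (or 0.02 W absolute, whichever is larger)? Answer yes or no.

yes

F·v = 15.414×2.318 = 35.72965 W.
(u² − w²)/2 = (71.84664 − 0.38733)/2 = 35.72966 W.
|Δ| = 0.00000;  2% of max(1, |F·v|) = 0.71459.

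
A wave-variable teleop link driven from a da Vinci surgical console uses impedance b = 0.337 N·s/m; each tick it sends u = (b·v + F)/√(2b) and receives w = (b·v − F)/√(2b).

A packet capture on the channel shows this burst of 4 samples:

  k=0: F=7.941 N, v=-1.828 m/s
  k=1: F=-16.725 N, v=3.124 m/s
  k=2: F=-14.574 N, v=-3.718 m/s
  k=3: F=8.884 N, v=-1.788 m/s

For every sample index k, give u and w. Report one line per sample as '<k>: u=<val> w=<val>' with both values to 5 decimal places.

k=0: b·v=0.337×(-1.828)=-0.61604; √(2b)=0.82098; u=(-0.61604+7.941)/0.82098=8.92227, w=(-0.61604−7.941)/0.82098=-10.42302
k=1: b·v=0.337×3.124=1.05279; √(2b)=0.82098; u=(1.05279+(-16.725))/0.82098=-19.08975, w=(1.05279−(-16.725))/0.82098=21.65448
k=2: b·v=0.337×(-3.718)=-1.25297; √(2b)=0.82098; u=(-1.25297+(-14.574))/0.82098=-19.27826, w=(-1.25297−(-14.574))/0.82098=16.22587
k=3: b·v=0.337×(-1.788)=-0.60256; √(2b)=0.82098; u=(-0.60256+8.884)/0.82098=10.08733, w=(-0.60256−8.884)/0.82098=-11.55523

0: u=8.92227 w=-10.42302
1: u=-19.08975 w=21.65448
2: u=-19.27826 w=16.22587
3: u=10.08733 w=-11.55523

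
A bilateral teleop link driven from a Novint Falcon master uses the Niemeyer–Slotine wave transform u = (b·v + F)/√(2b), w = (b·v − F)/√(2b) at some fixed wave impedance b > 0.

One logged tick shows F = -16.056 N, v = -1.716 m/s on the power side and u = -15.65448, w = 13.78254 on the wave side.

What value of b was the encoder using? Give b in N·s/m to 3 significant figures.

u + w = -1.87194;  u + w = √(2b)·v, so √(2b) = -1.87194/(-1.716) = 1.09087.
b = (√(2b))²/2 = 1.19001/2 = 0.59500.
(Check via u − w = 2F/√(2b): u − w = -29.43702, 2F/√(2b) = -29.43694.)

b = 0.595 N·s/m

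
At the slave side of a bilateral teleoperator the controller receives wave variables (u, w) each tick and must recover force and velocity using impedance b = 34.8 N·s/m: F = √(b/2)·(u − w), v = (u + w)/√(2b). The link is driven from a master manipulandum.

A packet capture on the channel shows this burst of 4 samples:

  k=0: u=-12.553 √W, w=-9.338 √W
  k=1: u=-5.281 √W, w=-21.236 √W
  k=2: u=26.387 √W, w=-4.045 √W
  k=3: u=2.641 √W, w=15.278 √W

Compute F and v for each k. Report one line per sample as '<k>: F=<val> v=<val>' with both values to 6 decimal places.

k=0: u−w=-3.215000, u+w=-21.891000; √(b/2)=4.171331, √(2b)=8.342661; F=4.171331×(-3.215)=-13.410828, v=-21.891000/8.342661=-2.623983
k=1: u−w=15.955000, u+w=-26.517000; √(b/2)=4.171331, √(2b)=8.342661; F=4.171331×15.955=66.553582, v=-26.517000/8.342661=-3.178482
k=2: u−w=30.432000, u+w=22.342000; √(b/2)=4.171331, √(2b)=8.342661; F=4.171331×30.432=126.941937, v=22.342000/8.342661=2.678042
k=3: u−w=-12.637000, u+w=17.919000; √(b/2)=4.171331, √(2b)=8.342661; F=4.171331×(-12.637)=-52.713106, v=17.919000/8.342661=2.147876

0: F=-13.410828 v=-2.623983
1: F=66.553582 v=-3.178482
2: F=126.941937 v=2.678042
3: F=-52.713106 v=2.147876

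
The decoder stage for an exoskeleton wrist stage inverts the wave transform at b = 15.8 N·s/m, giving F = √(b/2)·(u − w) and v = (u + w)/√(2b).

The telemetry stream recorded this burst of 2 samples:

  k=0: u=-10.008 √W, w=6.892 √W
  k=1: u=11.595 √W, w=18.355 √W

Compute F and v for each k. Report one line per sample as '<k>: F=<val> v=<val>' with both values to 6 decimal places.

0: F=-47.500726 v=-0.554312
1: F=-19.000291 v=5.327866

k=0: u−w=-16.900000, u+w=-3.116000; √(b/2)=2.810694, √(2b)=5.621388; F=2.810694×(-16.9)=-47.500726, v=-3.116000/5.621388=-0.554312
k=1: u−w=-6.760000, u+w=29.950000; √(b/2)=2.810694, √(2b)=5.621388; F=2.810694×(-6.76)=-19.000291, v=29.950000/5.621388=5.327866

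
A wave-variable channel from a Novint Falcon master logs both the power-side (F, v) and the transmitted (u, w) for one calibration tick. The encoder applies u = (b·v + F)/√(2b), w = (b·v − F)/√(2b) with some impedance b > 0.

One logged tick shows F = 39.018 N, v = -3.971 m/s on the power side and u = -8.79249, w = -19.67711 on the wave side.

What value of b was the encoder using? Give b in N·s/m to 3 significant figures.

b = 25.7 N·s/m

u + w = -28.46960;  u + w = √(2b)·v, so √(2b) = -28.46960/(-3.971) = 7.16938.
b = (√(2b))²/2 = 51.39998/2 = 25.69999.
(Check via u − w = 2F/√(2b): u − w = 10.88462, 2F/√(2b) = 10.88463.)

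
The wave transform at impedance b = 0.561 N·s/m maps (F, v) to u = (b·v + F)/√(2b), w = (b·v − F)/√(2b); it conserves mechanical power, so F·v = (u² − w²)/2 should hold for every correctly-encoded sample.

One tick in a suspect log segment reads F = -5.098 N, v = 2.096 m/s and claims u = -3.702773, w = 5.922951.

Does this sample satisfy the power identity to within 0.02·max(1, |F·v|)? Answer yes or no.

yes

F·v = (-5.098)×2.096 = -10.685408 W.
(u² − w²)/2 = (13.710528 − 35.081349)/2 = -10.685410 W.
|Δ| = 0.000002;  2% of max(1, |F·v|) = 0.213708.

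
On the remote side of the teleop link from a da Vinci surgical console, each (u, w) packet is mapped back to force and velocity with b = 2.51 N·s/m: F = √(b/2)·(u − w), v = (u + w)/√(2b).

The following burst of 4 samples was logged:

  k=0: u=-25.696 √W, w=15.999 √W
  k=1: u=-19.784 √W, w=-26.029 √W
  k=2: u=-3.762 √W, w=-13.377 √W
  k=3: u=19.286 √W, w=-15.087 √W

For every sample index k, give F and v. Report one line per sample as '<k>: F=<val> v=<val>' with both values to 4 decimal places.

0: F=-46.7096 v=-4.3280
1: F=6.9961 v=-20.4473
2: F=10.7714 v=-7.6495
3: F=38.5070 v=1.8741

k=0: u−w=-41.6950, u+w=-9.6970; √(b/2)=1.1203, √(2b)=2.2405; F=1.1203×(-41.695)=-46.7096, v=-9.6970/2.2405=-4.3280
k=1: u−w=6.2450, u+w=-45.8130; √(b/2)=1.1203, √(2b)=2.2405; F=1.1203×6.245=6.9961, v=-45.8130/2.2405=-20.4473
k=2: u−w=9.6150, u+w=-17.1390; √(b/2)=1.1203, √(2b)=2.2405; F=1.1203×9.615=10.7714, v=-17.1390/2.2405=-7.6495
k=3: u−w=34.3730, u+w=4.1990; √(b/2)=1.1203, √(2b)=2.2405; F=1.1203×34.373=38.5070, v=4.1990/2.2405=1.8741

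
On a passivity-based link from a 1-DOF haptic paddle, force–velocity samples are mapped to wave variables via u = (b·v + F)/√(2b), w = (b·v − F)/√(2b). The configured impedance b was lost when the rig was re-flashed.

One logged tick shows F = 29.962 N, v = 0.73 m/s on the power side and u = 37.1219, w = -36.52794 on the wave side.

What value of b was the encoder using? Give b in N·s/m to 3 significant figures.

b = 0.331 N·s/m

u + w = 0.5940;  u + w = √(2b)·v, so √(2b) = 0.5940/0.73 = 0.8136.
b = (√(2b))²/2 = 0.6620/2 = 0.3310.
(Check via u − w = 2F/√(2b): u − w = 73.6498, 2F/√(2b) = 73.6489.)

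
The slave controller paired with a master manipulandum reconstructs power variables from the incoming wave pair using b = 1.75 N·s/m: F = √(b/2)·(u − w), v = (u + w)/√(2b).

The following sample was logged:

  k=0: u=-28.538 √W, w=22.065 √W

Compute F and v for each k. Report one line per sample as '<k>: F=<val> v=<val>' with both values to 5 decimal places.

0: F=-47.33477 v=-3.45996

k=0: u−w=-50.60300, u+w=-6.47300; √(b/2)=0.93541, √(2b)=1.87083; F=0.93541×(-50.603)=-47.33477, v=-6.47300/1.87083=-3.45996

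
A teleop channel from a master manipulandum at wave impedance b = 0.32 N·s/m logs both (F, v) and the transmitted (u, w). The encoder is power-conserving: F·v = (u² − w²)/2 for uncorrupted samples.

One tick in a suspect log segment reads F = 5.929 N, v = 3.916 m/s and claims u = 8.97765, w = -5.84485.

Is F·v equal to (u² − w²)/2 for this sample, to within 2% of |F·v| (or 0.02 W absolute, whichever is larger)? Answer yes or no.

F·v = 5.929×3.916 = 23.21796 W.
(u² − w²)/2 = (80.59820 − 34.16227)/2 = 23.21796 W.
|Δ| = 0.00000;  2% of max(1, |F·v|) = 0.46436.

yes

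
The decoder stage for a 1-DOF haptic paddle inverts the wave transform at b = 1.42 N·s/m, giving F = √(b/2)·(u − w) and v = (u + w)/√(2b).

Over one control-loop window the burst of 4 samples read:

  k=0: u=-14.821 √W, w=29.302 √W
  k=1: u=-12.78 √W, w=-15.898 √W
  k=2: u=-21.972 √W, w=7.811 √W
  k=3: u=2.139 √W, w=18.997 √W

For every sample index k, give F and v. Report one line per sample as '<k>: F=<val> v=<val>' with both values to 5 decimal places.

k=0: u−w=-44.12300, u+w=14.48100; √(b/2)=0.84261, √(2b)=1.68523; F=0.84261×(-44.123)=-37.17870, v=14.48100/1.68523=8.59289
k=1: u−w=3.11800, u+w=-28.67800; √(b/2)=0.84261, √(2b)=1.68523; F=0.84261×3.118=2.62727, v=-28.67800/1.68523=-17.01726
k=2: u−w=-29.78300, u+w=-14.16100; √(b/2)=0.84261, √(2b)=1.68523; F=0.84261×(-29.783)=-25.09560, v=-14.16100/1.68523=-8.40301
k=3: u−w=-16.85800, u+w=21.13600; √(b/2)=0.84261, √(2b)=1.68523; F=0.84261×(-16.858)=-14.20480, v=21.13600/1.68523=12.54191

0: F=-37.17870 v=8.59289
1: F=2.62727 v=-17.01726
2: F=-25.09560 v=-8.40301
3: F=-14.20480 v=12.54191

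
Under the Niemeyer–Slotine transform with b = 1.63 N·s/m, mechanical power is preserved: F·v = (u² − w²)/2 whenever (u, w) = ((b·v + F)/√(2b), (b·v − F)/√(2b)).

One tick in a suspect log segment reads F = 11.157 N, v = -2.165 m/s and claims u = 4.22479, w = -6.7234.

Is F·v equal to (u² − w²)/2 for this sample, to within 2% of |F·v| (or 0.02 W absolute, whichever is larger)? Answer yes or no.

no

F·v = 11.157×(-2.165) = -24.15490 W.
(u² − w²)/2 = (17.84885 − 45.20411)/2 = -13.67763 W.
|Δ| = 10.47728;  2% of max(1, |F·v|) = 0.48310.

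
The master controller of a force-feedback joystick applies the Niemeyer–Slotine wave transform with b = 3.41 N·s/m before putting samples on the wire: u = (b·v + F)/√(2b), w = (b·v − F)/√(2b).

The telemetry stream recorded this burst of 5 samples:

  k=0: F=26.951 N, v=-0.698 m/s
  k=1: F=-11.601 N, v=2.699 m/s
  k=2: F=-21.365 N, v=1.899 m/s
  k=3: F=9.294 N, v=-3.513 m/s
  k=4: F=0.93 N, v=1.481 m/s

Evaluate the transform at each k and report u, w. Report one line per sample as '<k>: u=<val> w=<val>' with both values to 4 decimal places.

k=0: b·v=3.41×(-0.698)=-2.3802; √(2b)=2.6115; u=(-2.3802+26.951)/2.6115=9.4087, w=(-2.3802−26.951)/2.6115=-11.2315
k=1: b·v=3.41×2.699=9.2036; √(2b)=2.6115; u=(9.2036+(-11.601))/2.6115=-0.9180, w=(9.2036−(-11.601))/2.6115=7.9665
k=2: b·v=3.41×1.899=6.4756; √(2b)=2.6115; u=(6.4756+(-21.365))/2.6115=-5.7014, w=(6.4756−(-21.365))/2.6115=10.6607
k=3: b·v=3.41×(-3.513)=-11.9793; √(2b)=2.6115; u=(-11.9793+9.294)/2.6115=-1.0283, w=(-11.9793−9.294)/2.6115=-8.1460
k=4: b·v=3.41×1.481=5.0502; √(2b)=2.6115; u=(5.0502+0.93)/2.6115=2.2899, w=(5.0502−0.93)/2.6115=1.5777

0: u=9.4087 w=-11.2315
1: u=-0.9180 w=7.9665
2: u=-5.7014 w=10.6607
3: u=-1.0283 w=-8.1460
4: u=2.2899 w=1.5777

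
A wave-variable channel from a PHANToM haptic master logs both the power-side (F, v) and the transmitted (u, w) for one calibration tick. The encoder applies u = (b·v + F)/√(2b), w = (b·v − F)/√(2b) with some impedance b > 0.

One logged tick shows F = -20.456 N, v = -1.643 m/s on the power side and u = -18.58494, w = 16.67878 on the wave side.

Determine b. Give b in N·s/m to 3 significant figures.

b = 0.673 N·s/m

u + w = -1.9062;  u + w = √(2b)·v, so √(2b) = -1.9062/(-1.643) = 1.1602.
b = (√(2b))²/2 = 1.3460/2 = 0.6730.
(Check via u − w = 2F/√(2b): u − w = -35.2637, 2F/√(2b) = -35.2638.)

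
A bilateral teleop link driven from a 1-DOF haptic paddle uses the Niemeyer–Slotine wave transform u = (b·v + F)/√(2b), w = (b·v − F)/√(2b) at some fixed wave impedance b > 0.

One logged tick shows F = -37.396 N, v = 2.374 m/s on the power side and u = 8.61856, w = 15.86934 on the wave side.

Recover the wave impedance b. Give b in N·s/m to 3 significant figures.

b = 53.2 N·s/m

u + w = 24.48790;  u + w = √(2b)·v, so √(2b) = 24.48790/2.374 = 10.31504.
b = (√(2b))²/2 = 106.40001/2 = 53.20000.
(Check via u − w = 2F/√(2b): u − w = -7.25078, 2F/√(2b) = -7.25077.)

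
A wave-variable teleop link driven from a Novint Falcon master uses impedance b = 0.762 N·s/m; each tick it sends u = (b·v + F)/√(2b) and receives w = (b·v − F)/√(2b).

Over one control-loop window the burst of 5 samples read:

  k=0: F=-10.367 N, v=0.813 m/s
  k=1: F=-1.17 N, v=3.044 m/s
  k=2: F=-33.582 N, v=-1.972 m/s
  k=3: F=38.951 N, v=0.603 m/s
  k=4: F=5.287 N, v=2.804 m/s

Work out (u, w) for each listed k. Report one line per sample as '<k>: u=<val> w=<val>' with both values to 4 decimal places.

k=0: b·v=0.762×0.813=0.6195; √(2b)=1.2345; u=(0.6195+(-10.367))/1.2345=-7.8959, w=(0.6195−(-10.367))/1.2345=8.8995
k=1: b·v=0.762×3.044=2.3195; √(2b)=1.2345; u=(2.3195+(-1.17))/1.2345=0.9312, w=(2.3195−(-1.17))/1.2345=2.8267
k=2: b·v=0.762×(-1.972)=-1.5027; √(2b)=1.2345; u=(-1.5027+(-33.582))/1.2345=-28.4201, w=(-1.5027−(-33.582))/1.2345=25.9856
k=3: b·v=0.762×0.603=0.4595; √(2b)=1.2345; u=(0.4595+38.951)/1.2345=31.9241, w=(0.4595−38.951)/1.2345=-31.1797
k=4: b·v=0.762×2.804=2.1366; √(2b)=1.2345; u=(2.1366+5.287)/1.2345=6.0135, w=(2.1366−5.287)/1.2345=-2.5519

0: u=-7.8959 w=8.8995
1: u=0.9312 w=2.8267
2: u=-28.4201 w=25.9856
3: u=31.9241 w=-31.1797
4: u=6.0135 w=-2.5519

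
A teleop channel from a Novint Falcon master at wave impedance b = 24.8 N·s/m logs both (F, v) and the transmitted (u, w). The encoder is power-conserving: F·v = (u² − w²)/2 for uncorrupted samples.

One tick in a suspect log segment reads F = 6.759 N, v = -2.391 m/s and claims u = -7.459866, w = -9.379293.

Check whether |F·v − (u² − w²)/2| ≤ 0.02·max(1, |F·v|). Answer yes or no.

yes

F·v = 6.759×(-2.391) = -16.160769 W.
(u² − w²)/2 = (55.649601 − 87.971137)/2 = -16.160768 W.
|Δ| = 0.000001;  2% of max(1, |F·v|) = 0.323215.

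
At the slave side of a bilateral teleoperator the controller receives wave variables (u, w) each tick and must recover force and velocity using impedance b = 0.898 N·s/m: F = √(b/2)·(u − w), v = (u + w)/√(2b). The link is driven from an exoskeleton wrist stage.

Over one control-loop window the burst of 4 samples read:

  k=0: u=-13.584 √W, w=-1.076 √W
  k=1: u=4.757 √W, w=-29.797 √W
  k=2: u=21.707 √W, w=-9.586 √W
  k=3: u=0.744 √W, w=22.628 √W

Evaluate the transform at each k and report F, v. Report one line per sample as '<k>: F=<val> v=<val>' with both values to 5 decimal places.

k=0: u−w=-12.50800, u+w=-14.66000; √(b/2)=0.67007, √(2b)=1.34015; F=0.67007×(-12.508)=-8.38129, v=-14.66000/1.34015=-10.93908
k=1: u−w=34.55400, u+w=-25.04000; √(b/2)=0.67007, √(2b)=1.34015; F=0.67007×34.554=23.15376, v=-25.04000/1.34015=-18.68449
k=2: u−w=31.29300, u+w=12.12100; √(b/2)=0.67007, √(2b)=1.34015; F=0.67007×31.293=20.96865, v=12.12100/1.34015=9.04452
k=3: u−w=-21.88400, u+w=23.37200; √(b/2)=0.67007, √(2b)=1.34015; F=0.67007×(-21.884)=-14.66391, v=23.37200/1.34015=17.43985

0: F=-8.38129 v=-10.93908
1: F=23.15376 v=-18.68449
2: F=20.96865 v=9.04452
3: F=-14.66391 v=17.43985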